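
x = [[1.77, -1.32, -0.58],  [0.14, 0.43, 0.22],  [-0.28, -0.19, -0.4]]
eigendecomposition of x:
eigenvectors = [[-0.99, -0.09, 0.57], [-0.08, 0.28, 0.74], [0.14, -0.96, -0.36]]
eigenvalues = [1.74, -0.37, 0.43]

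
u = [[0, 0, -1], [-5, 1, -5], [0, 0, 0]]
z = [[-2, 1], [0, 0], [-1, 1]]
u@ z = [[1, -1], [15, -10], [0, 0]]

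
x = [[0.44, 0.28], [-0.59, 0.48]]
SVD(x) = [[-0.34, 0.94], [0.94, 0.34]] @ diag([0.7893924119275096, 0.476822419765754]) @ [[-0.89, 0.45], [0.45, 0.89]]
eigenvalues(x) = [(0.46+0.41j), (0.46-0.41j)]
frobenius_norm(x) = 0.92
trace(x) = 0.92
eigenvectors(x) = [[-0.03+0.57j, (-0.03-0.57j)],[-0.82+0.00j, -0.82-0.00j]]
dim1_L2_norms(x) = [0.52, 0.76]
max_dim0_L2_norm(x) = 0.74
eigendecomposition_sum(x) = [[0.22+0.21j, (0.14-0.16j)], [(-0.3+0.33j), (0.24+0.19j)]] + [[0.22-0.21j, (0.14+0.16j)], [-0.30-0.33j, (0.24-0.19j)]]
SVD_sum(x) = [[0.24, -0.12], [-0.66, 0.34]] + [[0.2, 0.4], [0.07, 0.14]]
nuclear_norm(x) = 1.27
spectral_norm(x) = 0.79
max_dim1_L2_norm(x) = 0.76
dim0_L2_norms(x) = [0.74, 0.56]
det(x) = 0.38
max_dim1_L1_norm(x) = 1.07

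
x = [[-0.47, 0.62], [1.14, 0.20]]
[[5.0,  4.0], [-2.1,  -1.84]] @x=[[2.21,3.9], [-1.11,-1.67]]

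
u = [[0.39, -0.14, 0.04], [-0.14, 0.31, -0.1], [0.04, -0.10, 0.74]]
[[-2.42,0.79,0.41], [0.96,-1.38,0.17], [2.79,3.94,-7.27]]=u @ [[-6.00, 0.59, 1.33], [1.78, -2.58, -2.15], [4.34, 4.94, -10.19]]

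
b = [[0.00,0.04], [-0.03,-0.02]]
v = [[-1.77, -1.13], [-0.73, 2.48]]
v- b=[[-1.77, -1.17],  [-0.7, 2.5]]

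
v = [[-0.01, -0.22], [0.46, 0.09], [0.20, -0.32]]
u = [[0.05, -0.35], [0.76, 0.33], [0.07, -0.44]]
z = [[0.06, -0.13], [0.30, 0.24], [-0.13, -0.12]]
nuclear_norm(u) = 1.39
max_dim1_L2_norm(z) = 0.38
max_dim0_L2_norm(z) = 0.33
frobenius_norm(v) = 0.64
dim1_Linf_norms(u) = [0.35, 0.76, 0.44]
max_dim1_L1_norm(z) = 0.54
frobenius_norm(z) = 0.45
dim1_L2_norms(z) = [0.14, 0.38, 0.18]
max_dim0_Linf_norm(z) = 0.3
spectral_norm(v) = 0.51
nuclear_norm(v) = 0.90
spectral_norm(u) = 0.85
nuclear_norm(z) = 0.56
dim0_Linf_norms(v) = [0.46, 0.32]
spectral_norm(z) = 0.42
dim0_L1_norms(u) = [0.88, 1.12]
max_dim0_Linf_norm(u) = 0.76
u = z + v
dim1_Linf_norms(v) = [0.22, 0.46, 0.32]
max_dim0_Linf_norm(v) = 0.46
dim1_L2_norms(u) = [0.35, 0.83, 0.45]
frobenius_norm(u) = 1.00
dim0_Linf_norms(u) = [0.76, 0.44]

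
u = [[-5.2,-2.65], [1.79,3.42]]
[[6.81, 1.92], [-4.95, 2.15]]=u @ [[-0.78, -0.94], [-1.04, 1.12]]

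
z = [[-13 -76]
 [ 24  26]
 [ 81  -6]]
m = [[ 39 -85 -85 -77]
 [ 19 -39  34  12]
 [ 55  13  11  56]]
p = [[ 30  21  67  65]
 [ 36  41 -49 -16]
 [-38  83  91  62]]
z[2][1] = -6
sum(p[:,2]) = 109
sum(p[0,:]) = 183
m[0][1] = -85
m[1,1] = -39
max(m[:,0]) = 55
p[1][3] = -16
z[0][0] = -13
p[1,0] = 36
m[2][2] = 11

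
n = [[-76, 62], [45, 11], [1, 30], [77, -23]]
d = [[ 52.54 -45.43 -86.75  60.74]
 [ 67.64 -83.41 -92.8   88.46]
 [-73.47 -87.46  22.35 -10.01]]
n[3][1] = -23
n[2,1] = 30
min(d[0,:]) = -86.75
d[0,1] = -45.43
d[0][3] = 60.74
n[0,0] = -76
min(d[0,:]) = -86.75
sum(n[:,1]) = 80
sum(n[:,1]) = 80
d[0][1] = -45.43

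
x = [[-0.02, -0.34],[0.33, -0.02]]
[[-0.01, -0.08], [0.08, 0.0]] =x@ [[0.23,0.02], [0.02,0.22]]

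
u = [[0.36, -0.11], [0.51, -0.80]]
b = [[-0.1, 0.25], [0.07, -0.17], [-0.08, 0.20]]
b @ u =[[0.09, -0.19], [-0.06, 0.13], [0.07, -0.15]]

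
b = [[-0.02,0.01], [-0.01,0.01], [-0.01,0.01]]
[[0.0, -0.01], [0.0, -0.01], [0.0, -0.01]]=b @ [[-0.11, 0.22], [0.24, -0.47]]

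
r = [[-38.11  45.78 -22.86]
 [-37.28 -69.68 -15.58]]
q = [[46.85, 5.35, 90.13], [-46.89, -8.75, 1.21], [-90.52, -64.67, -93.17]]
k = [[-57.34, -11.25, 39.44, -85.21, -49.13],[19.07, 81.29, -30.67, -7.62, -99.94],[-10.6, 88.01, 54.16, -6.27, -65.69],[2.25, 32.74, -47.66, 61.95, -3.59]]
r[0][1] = 45.78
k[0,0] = -57.34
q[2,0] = -90.52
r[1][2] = -15.58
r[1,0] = -37.28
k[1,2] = -30.67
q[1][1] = -8.75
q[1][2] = 1.21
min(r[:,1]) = -69.68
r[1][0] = -37.28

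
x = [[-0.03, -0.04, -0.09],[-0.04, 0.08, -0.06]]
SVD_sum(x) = [[-0.03,0.02,-0.07], [-0.04,0.03,-0.08]] + [[0.0, -0.06, -0.02],[-0.00, 0.05, 0.02]]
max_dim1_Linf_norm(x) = 0.09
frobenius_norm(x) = 0.15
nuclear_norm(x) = 0.21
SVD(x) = [[-0.65,  -0.76], [-0.76,  0.65]] @ diag([0.12056769076119818, 0.08754103006312003]) @ [[0.41, -0.29, 0.86],[-0.04, 0.94, 0.33]]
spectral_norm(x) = 0.12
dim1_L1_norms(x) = [0.16, 0.18]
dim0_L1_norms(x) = [0.07, 0.12, 0.15]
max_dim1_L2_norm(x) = 0.11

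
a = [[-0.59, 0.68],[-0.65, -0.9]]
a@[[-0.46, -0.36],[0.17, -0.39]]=[[0.39, -0.05], [0.15, 0.58]]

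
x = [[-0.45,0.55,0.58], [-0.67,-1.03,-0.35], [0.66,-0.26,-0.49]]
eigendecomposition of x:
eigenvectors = [[(-0.38+0j), (-0.56+0.14j), -0.56-0.14j], [(0.51+0j), (-0.21-0.48j), (-0.21+0.48j)], [(-0.77+0j), 0.63+0.00j, 0.63-0.00j]]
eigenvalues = [0j, (-0.99+0.34j), (-0.99-0.34j)]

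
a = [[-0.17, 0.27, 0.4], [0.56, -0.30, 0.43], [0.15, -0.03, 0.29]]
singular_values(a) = [0.82, 0.53, 0.01]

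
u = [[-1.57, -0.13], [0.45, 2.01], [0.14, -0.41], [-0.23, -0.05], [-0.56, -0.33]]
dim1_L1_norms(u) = [1.7, 2.46, 0.55, 0.28, 0.89]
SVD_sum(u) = [[-0.48,-0.79], [1.02,1.66], [-0.14,-0.24], [-0.08,-0.14], [-0.30,-0.49]] + [[-1.09, 0.66], [-0.57, 0.35], [0.28, -0.17], [-0.15, 0.09], [-0.26, 0.16]]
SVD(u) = [[0.41, 0.84], [-0.86, 0.44], [0.12, -0.22], [0.07, 0.11], [0.25, 0.2]] @ diag([2.2578253442031953, 1.5140094831518467]) @ [[-0.52, -0.85], [-0.85, 0.52]]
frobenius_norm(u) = 2.72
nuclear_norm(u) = 3.77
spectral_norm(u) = 2.26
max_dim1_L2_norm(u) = 2.06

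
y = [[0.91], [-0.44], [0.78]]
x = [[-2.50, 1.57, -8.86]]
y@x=[[-2.28, 1.43, -8.06], [1.10, -0.69, 3.90], [-1.95, 1.22, -6.91]]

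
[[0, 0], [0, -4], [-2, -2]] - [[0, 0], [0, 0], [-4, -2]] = [[0, 0], [0, -4], [2, 0]]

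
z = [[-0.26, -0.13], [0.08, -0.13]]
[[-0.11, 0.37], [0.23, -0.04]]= z@[[1.00, -1.21], [-1.13, -0.44]]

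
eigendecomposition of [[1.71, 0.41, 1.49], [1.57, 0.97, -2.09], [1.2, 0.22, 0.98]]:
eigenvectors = [[0.82, 0.37, 0.19], [0.07, -0.91, -0.96], [0.56, -0.21, 0.18]]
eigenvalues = [2.76, -0.16, 1.06]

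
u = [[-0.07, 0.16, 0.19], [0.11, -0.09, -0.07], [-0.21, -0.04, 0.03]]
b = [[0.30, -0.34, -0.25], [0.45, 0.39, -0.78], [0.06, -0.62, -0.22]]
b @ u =[[-0.01, 0.09, 0.07], [0.18, 0.07, 0.03], [-0.03, 0.07, 0.05]]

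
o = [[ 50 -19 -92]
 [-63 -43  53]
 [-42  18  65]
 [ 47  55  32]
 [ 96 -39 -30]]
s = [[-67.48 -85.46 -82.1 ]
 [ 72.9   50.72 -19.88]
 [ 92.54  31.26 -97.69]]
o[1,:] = [-63, -43, 53]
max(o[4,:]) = 96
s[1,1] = 50.72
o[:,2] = [-92, 53, 65, 32, -30]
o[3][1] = 55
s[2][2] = -97.69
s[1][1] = 50.72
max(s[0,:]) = -67.48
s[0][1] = -85.46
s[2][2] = -97.69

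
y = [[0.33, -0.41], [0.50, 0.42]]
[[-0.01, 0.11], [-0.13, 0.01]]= y @ [[-0.16, 0.14], [-0.11, -0.15]]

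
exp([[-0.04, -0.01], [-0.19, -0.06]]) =[[0.96,-0.01], [-0.18,0.94]]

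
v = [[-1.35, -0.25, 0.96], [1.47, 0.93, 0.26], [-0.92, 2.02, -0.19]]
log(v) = [[-0.21, -1.21, 1.35], [1.27, 0.83, -0.69], [-2.81, 0.23, 0.91]]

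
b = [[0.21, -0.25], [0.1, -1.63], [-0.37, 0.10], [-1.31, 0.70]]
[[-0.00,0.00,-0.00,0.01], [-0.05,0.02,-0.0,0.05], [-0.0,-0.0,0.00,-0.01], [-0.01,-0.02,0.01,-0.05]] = b @ [[0.02,0.01,-0.01,0.02], [0.03,-0.01,0.00,-0.03]]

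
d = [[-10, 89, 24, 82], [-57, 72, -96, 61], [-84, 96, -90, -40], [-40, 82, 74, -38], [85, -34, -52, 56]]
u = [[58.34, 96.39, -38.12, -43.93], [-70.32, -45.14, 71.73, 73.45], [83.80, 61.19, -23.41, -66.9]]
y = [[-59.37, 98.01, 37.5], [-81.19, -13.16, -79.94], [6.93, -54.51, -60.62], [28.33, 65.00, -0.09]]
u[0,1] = 96.39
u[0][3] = -43.93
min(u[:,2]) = -38.12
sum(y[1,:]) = -174.29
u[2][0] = 83.8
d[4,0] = 85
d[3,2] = 74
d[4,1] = -34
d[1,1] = 72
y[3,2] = -0.09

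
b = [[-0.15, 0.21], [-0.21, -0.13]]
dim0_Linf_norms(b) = [0.21, 0.21]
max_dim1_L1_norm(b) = 0.36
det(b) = 0.06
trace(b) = -0.28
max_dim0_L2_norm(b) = 0.26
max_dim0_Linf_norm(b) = 0.21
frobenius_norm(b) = 0.36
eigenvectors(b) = [[(0.71+0j), 0.71-0.00j], [0.03+0.71j, 0.03-0.71j]]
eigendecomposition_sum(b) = [[(-0.08+0.1j), (0.11+0.07j)], [(-0.1-0.07j), (-0.06+0.11j)]] + [[-0.08-0.10j, (0.11-0.07j)],[-0.10+0.07j, -0.07-0.11j]]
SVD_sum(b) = [[-0.2,  0.11],[-0.11,  0.06]] + [[0.05, 0.10], [-0.10, -0.19]]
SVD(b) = [[-0.88, -0.47], [-0.47, 0.88]] @ diag([0.2623885892824792, 0.24238858928247928]) @ [[0.88, -0.47], [-0.47, -0.88]]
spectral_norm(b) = 0.26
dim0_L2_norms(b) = [0.26, 0.25]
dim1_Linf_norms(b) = [0.21, 0.21]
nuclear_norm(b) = 0.50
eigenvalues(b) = [(-0.14+0.21j), (-0.14-0.21j)]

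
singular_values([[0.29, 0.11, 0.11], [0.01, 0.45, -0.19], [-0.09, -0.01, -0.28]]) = [0.5, 0.4, 0.15]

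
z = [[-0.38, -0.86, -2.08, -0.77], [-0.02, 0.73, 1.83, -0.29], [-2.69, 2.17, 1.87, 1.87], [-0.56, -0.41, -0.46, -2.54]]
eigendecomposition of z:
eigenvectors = [[(0.42+0j), (-0.34+0j), (0.09+0.25j), 0.09-0.25j], [-0.42+0.00j, -0.86+0.00j, (-0.34-0.22j), -0.34+0.22j], [-0.80+0.00j, 0.36+0.00j, (0.5+0.31j), (0.5-0.31j)], [(0.04+0j), 0.15+0.00j, -0.65+0.00j, -0.65-0.00j]]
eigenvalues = [(4.31+0j), 0j, (-2.32+0.3j), (-2.32-0.3j)]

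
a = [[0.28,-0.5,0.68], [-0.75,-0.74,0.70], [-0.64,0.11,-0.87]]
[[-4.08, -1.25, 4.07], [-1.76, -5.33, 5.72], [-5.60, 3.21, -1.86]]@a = [[-2.81,  3.41,  -7.19], [-0.16,  5.45,  -9.90], [-2.79,  0.22,  0.06]]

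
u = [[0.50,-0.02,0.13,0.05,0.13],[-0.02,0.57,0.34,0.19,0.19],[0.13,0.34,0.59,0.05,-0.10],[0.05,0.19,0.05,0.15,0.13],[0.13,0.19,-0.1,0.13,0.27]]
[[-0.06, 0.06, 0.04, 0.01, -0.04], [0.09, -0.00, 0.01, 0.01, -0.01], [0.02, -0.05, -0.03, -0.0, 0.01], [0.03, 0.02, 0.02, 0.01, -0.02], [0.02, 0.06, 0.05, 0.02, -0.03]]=u @ [[-0.07, 0.14, 0.11, 0.01, -0.06], [0.2, 0.06, 0.08, 0.02, 0.02], [-0.08, -0.15, -0.13, -0.02, 0.02], [0.07, 0.05, 0.07, 0.02, -0.07], [-0.08, 0.05, -0.0, 0.02, -0.07]]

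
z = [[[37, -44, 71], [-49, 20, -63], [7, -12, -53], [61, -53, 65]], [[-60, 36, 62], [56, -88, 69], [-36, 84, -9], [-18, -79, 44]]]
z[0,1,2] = -63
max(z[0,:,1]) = 20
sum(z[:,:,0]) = -2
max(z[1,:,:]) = 84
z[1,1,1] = -88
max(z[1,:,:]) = 84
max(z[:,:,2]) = 71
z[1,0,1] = 36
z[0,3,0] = 61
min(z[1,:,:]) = -88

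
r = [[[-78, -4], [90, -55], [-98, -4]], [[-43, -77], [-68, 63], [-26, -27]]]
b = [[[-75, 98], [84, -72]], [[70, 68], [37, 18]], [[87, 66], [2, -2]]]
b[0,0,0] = -75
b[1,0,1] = 68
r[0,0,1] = -4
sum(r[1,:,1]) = -41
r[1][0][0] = -43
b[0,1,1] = -72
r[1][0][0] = -43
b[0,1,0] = 84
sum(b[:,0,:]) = 314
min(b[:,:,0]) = -75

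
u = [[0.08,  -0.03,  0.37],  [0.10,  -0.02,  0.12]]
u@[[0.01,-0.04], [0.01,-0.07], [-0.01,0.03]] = [[-0.0,  0.01], [-0.0,  0.00]]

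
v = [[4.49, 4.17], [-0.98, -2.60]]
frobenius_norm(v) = 6.73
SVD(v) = [[-0.92, 0.39], [0.39, 0.92]] @ diag([6.630220671319236, 1.1443661344216334]) @ [[-0.68, -0.73], [0.73, -0.68]]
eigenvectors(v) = [[0.99, -0.54], [-0.15, 0.84]]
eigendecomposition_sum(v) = [[4.28,  2.76], [-0.65,  -0.42]] + [[0.21,1.41],[-0.33,-2.18]]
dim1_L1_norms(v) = [8.66, 3.58]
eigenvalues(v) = [3.86, -1.97]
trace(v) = 1.89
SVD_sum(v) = [[4.17, 4.47], [-1.75, -1.88]] + [[0.32, -0.3], [0.77, -0.72]]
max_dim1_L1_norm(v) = 8.66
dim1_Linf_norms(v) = [4.49, 2.6]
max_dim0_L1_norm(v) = 6.77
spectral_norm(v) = 6.63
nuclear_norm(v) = 7.77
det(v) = -7.59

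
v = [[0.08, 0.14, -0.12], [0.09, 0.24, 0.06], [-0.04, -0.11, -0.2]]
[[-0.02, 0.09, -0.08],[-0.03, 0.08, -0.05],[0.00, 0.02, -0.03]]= v @ [[0.14, -0.20, 0.06], [-0.20, 0.5, -0.32], [0.06, -0.32, 0.30]]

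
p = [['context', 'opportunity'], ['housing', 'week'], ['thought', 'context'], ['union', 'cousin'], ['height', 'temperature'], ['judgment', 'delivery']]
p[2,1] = 'context'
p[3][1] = 'cousin'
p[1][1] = 'week'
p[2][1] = 'context'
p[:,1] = ['opportunity', 'week', 'context', 'cousin', 'temperature', 'delivery']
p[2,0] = 'thought'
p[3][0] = 'union'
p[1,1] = 'week'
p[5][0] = 'judgment'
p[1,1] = 'week'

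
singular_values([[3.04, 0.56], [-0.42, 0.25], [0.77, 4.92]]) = [5.13, 2.87]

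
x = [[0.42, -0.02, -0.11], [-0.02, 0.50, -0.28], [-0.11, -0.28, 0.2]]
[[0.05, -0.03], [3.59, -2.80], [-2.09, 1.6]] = x @ [[-0.2, -0.67], [5.88, -6.25], [-2.31, -1.12]]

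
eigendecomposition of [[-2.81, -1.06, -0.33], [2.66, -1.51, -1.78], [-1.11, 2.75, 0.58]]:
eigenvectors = [[(0.59+0j),(-0.1-0.16j),-0.10+0.16j], [(-0.47+0j),(-0.38+0.54j),(-0.38-0.54j)], [0.66+0.00j,(0.73+0j),0.73-0.00j]]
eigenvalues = [(-2.34+0j), (-0.7+2.31j), (-0.7-2.31j)]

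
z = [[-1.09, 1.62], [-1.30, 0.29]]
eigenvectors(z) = [[(0.74+0j), (0.74-0j)], [0.32+0.59j, (0.32-0.59j)]]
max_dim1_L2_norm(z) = 1.95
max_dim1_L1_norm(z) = 2.71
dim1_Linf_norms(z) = [1.62, 1.3]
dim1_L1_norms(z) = [2.71, 1.59]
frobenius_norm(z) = 2.36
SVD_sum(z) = [[-1.38, 1.32], [-0.82, 0.79]] + [[0.29, 0.3], [-0.48, -0.50]]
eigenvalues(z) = [(-0.4+1.28j), (-0.4-1.28j)]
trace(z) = -0.80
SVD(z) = [[-0.86,-0.51], [-0.51,0.86]] @ diag([2.2221110002918922, 0.8054953149347095]) @ [[0.72, -0.69], [-0.69, -0.72]]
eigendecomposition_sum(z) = [[-0.55+0.53j, (0.81+0.25j)], [-0.65-0.20j, 0.15+0.75j]] + [[-0.55-0.53j,  0.81-0.25j],[-0.65+0.20j,  (0.15-0.75j)]]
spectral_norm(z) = 2.22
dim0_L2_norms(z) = [1.7, 1.65]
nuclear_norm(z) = 3.03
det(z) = 1.79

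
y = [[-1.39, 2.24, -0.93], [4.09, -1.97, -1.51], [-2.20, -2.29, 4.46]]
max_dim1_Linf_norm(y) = 4.46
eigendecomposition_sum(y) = [[-2.05, 1.72, 0.08], [3.19, -2.68, -0.12], [0.3, -0.26, -0.01]] + [[0.06,0.04,0.03],  [0.07,0.04,0.03],  [0.07,0.04,0.03]] + [[0.60, 0.48, -1.03], [0.83, 0.67, -1.42], [-2.57, -2.08, 4.44]]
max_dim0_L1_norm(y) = 7.68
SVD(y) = [[-0.00, 0.59, -0.81], [0.59, -0.65, -0.48], [-0.81, -0.48, -0.35]] @ diag([6.180649317689182, 4.739553925803329, 0.12491035245534479]) @ [[0.68, 0.11, -0.73], [-0.51, 0.78, -0.36], [-0.53, -0.62, -0.59]]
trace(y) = 1.10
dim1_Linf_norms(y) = [2.24, 4.09, 4.46]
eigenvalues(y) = [-4.74, 0.14, 5.7]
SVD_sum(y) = [[-0.02, -0.00, 0.02],[2.49, 0.39, -2.66],[-3.38, -0.54, 3.61]] + [[-1.42, 2.18, -1.01], [1.57, -2.40, 1.11], [1.16, -1.78, 0.83]] + [[0.05, 0.06, 0.06], [0.03, 0.04, 0.03], [0.02, 0.03, 0.03]]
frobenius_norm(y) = 7.79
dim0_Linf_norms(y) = [4.09, 2.29, 4.46]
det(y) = -3.66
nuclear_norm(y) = 11.05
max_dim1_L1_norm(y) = 8.95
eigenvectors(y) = [[0.54, -0.53, -0.22], [-0.84, -0.61, -0.30], [-0.08, -0.59, 0.93]]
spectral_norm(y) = 6.18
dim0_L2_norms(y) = [4.85, 3.76, 4.8]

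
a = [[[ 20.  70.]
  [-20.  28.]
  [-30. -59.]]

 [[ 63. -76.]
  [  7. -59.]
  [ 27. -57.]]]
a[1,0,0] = 63.0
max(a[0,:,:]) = 70.0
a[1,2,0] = 27.0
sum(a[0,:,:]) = 9.0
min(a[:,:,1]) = -76.0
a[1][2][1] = -57.0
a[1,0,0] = 63.0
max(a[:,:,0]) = 63.0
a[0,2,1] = -59.0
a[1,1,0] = 7.0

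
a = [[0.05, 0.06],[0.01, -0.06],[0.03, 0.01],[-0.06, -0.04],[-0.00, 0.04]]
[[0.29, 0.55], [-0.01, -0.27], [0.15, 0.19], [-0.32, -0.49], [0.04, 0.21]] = a @ [[4.72, 4.68], [0.9, 5.26]]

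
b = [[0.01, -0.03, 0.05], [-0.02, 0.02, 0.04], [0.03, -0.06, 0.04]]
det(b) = 0.00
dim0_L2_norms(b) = [0.04, 0.07, 0.08]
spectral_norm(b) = 0.10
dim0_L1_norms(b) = [0.06, 0.11, 0.13]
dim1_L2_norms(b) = [0.06, 0.05, 0.08]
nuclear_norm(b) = 0.15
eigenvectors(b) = [[-0.83+0.00j, -0.65+0.00j, -0.65-0.00j], [(-0.53+0j), (-0.43+0.18j), -0.43-0.18j], [(-0.17+0j), -0.58-0.16j, (-0.58+0.16j)]]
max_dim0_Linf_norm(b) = 0.06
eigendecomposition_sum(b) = [[0.00+0.00j, -0.00-0.00j, (-0-0j)], [0.00+0.00j, (-0-0j), (-0-0j)], [0.00+0.00j, -0.00-0.00j, (-0-0j)]] + [[0.00-0.05j, -0.01+0.07j, 0.03+0.01j], [-0.01-0.03j, (0.01+0.05j), 0.02+0.00j], [0.01-0.04j, (-0.03+0.06j), (0.02+0.02j)]] + [[0.05j, (-0.01-0.07j), (0.03-0.01j)],  [(-0.01+0.03j), 0.01-0.05j, (0.02-0j)],  [0.01+0.04j, -0.03-0.06j, (0.02-0.02j)]]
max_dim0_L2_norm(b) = 0.08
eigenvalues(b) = [0j, (0.03+0.02j), (0.03-0.02j)]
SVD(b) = [[-0.6, -0.29, -0.75], [-0.08, -0.91, 0.42], [-0.8, 0.31, 0.52]] @ diag([0.09563731509927084, 0.05341676415787004, 0.0003914939402719304]) @ [[-0.3, 0.67, -0.68], [0.46, -0.52, -0.72], [-0.84, -0.52, -0.15]]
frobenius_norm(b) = 0.11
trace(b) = 0.07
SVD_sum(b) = [[0.02, -0.04, 0.04], [0.0, -0.01, 0.01], [0.02, -0.05, 0.05]] + [[-0.01, 0.01, 0.01], [-0.02, 0.03, 0.03], [0.01, -0.01, -0.01]] + [[0.00, 0.0, 0.00], [-0.0, -0.00, -0.00], [-0.00, -0.00, -0.00]]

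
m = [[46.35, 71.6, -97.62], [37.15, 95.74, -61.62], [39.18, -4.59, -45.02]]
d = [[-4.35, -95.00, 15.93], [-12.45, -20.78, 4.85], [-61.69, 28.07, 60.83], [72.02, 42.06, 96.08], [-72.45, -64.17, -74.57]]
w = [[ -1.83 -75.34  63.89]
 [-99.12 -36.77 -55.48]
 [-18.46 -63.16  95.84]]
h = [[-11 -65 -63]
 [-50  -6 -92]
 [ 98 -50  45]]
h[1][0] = -50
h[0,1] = -65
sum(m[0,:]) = 20.329999999999984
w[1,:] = [-99.12, -36.77, -55.48]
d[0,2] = 15.93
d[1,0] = -12.45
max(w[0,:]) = 63.89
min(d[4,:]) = -74.57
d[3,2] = 96.08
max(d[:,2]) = 96.08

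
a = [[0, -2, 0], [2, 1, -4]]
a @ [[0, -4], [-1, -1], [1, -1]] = [[2, 2], [-5, -5]]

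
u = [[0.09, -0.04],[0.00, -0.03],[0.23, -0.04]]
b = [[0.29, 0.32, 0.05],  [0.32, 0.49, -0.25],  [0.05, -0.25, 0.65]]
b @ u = [[0.04,-0.02], [-0.03,-0.02], [0.15,-0.02]]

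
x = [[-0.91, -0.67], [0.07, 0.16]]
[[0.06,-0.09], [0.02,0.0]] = x@ [[-0.21, 0.13], [0.19, -0.04]]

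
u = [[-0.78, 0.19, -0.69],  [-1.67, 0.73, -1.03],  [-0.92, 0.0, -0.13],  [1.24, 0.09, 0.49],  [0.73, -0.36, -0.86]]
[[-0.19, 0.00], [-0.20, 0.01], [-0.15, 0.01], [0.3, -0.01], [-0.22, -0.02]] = u @[[0.13,-0.01],[0.34,0.01],[0.22,0.01]]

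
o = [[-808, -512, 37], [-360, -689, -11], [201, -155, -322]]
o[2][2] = -322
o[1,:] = [-360, -689, -11]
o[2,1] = -155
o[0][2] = 37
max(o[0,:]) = 37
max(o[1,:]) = -11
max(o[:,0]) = 201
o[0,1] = -512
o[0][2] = 37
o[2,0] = 201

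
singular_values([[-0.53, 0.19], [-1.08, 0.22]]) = [1.24, 0.07]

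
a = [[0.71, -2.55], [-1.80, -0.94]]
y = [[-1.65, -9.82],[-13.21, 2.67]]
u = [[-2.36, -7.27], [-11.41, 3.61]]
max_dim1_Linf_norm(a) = 2.55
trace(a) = -0.23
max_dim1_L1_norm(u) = 15.02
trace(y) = 1.02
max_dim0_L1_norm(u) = 13.77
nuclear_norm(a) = 4.65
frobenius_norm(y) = 16.76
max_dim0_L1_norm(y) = 14.86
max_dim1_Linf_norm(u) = 11.41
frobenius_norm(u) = 14.20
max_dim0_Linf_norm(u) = 11.41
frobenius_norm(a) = 3.34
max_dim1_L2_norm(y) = 13.48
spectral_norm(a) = 2.72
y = u + a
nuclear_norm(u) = 19.61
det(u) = -91.47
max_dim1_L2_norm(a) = 2.65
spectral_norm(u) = 11.97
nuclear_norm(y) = 23.43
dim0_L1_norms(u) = [13.77, 10.88]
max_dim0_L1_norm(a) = 3.49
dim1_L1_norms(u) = [9.63, 15.02]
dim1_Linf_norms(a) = [2.55, 1.8]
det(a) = -5.26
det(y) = -134.13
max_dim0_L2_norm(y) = 13.31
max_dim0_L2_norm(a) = 2.72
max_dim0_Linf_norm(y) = 13.21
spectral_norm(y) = 13.49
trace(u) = 1.25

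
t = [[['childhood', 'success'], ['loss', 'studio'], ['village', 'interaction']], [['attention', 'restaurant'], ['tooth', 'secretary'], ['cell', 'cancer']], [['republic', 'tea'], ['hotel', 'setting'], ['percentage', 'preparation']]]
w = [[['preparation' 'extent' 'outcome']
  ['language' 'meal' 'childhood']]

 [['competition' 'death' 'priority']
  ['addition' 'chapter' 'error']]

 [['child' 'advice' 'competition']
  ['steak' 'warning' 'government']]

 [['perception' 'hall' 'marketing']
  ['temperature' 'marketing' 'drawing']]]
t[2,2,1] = 'preparation'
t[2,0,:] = ['republic', 'tea']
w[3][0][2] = 'marketing'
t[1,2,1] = 'cancer'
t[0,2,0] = 'village'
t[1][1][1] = 'secretary'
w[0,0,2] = 'outcome'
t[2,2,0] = 'percentage'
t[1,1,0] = 'tooth'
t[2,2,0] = 'percentage'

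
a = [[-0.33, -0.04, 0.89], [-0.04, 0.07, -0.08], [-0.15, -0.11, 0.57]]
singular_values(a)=[1.12, 0.13, 0.01]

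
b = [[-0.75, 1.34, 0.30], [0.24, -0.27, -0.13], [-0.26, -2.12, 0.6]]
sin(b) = [[-0.59, 1.02, 0.24], [0.19, -0.19, -0.11], [-0.25, -1.88, 0.55]]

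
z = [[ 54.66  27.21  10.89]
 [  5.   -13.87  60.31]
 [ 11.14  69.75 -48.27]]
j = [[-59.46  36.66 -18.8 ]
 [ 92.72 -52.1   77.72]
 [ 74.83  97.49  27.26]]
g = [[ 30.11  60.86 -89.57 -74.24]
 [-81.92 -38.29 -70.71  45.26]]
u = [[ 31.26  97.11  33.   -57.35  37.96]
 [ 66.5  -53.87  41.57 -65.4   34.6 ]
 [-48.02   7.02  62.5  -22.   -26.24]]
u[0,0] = 31.26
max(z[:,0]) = 54.66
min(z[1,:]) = -13.87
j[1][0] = 92.72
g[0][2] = -89.57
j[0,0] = -59.46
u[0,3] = -57.35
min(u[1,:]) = -65.4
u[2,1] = 7.02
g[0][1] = 60.86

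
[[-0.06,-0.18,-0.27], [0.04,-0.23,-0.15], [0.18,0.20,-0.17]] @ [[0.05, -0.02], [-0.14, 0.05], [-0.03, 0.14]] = [[0.03,-0.05], [0.04,-0.03], [-0.01,-0.02]]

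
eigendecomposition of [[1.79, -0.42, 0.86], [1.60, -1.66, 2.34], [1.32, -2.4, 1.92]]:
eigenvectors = [[-0.87+0.00j,0.09+0.21j,(0.09-0.21j)], [-0.49+0.00j,(-0.45+0.5j),(-0.45-0.5j)], [(-0.1+0j),-0.70+0.00j,(-0.7-0j)]]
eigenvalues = [(1.65+0j), (0.2+1.32j), (0.2-1.32j)]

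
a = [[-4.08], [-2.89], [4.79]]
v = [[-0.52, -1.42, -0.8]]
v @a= [[2.39]]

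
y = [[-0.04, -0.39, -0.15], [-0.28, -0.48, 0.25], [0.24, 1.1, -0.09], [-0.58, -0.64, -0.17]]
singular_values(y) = [1.53, 0.41, 0.31]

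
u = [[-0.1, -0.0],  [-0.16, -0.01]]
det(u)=0.001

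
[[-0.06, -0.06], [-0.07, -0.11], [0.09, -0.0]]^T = [[-0.06, -0.07, 0.09],[-0.06, -0.11, -0.00]]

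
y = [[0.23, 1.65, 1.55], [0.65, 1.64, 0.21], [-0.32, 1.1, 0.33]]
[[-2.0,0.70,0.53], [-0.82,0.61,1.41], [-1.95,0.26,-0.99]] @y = [[-0.17, -1.57, -2.78], [-0.24, 1.20, -0.68], [0.04, -3.88, -3.29]]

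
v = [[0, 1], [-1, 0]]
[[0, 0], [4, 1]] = v@[[-4, -1], [0, 0]]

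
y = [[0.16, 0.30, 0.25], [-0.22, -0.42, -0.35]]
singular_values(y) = [0.72, 0.0]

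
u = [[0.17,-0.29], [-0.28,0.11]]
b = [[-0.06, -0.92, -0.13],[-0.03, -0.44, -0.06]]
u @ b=[[-0.0,-0.03,-0.0], [0.01,0.21,0.03]]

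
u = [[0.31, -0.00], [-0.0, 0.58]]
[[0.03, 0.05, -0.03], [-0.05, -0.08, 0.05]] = u @ [[0.09,0.15,-0.09],[-0.08,-0.14,0.08]]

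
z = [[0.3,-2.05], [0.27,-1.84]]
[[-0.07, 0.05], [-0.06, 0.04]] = z @ [[-0.03, 0.02], [0.03, -0.02]]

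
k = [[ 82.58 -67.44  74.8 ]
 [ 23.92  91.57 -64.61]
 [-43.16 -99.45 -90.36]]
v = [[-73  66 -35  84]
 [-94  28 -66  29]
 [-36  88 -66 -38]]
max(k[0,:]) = 82.58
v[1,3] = 29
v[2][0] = -36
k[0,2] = 74.8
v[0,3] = 84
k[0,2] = 74.8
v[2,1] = 88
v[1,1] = 28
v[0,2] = -35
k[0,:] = [82.58, -67.44, 74.8]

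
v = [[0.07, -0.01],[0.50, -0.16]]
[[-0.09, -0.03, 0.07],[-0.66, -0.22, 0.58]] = v@[[-1.24, -0.51, 0.83], [0.28, -0.20, -1.05]]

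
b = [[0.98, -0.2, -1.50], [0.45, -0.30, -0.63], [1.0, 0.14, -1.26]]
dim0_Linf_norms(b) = [1.0, 0.3, 1.5]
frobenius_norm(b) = 2.56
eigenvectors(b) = [[-0.72+0.00j, -0.72-0.00j, 0.70+0.00j], [(-0.3-0.06j), (-0.3+0.06j), (-0.4+0j)], [(-0.53+0.32j), -0.53-0.32j, 0.59+0.00j]]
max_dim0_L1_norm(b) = 3.39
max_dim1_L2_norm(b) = 1.8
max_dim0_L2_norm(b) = 2.06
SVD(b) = [[-0.71, 0.30, 0.64], [-0.31, 0.68, -0.66], [-0.63, -0.67, -0.39]] @ diag([2.531122956898586, 0.3658591485900724, 0.0810164208905396]) @ [[-0.58,  0.06,  0.81], [-0.2,  -0.98,  -0.08], [-0.79,  0.21,  -0.58]]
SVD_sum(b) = [[1.04, -0.10, -1.46], [0.46, -0.05, -0.64], [0.93, -0.09, -1.30]] + [[-0.02, -0.11, -0.01], [-0.05, -0.24, -0.02], [0.05, 0.24, 0.02]] + [[-0.04, 0.01, -0.03], [0.04, -0.01, 0.03], [0.02, -0.01, 0.02]]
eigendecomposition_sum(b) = [[0.54+0.33j, (-0.18+0.31j), (-0.77-0.18j)], [0.20+0.18j, -0.10+0.11j, -0.31-0.14j], [0.54+0.00j, -0.00+0.31j, -0.64+0.20j]] + [[(0.54-0.33j),-0.18-0.31j,-0.77+0.18j], [(0.2-0.18j),(-0.1-0.11j),-0.31+0.14j], [0.54-0.00j,-0.00-0.31j,(-0.64-0.2j)]] + [[(-0.09+0j), 0.17-0.00j, 0.03-0.00j], [0.05-0.00j, -0.10+0.00j, -0.02+0.00j], [-0.08+0.00j, (0.14-0j), (0.03-0j)]]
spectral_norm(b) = 2.53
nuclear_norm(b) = 2.98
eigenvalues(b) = [(-0.21+0.64j), (-0.21-0.64j), (-0.16+0j)]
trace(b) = -0.58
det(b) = -0.08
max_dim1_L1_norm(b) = 2.68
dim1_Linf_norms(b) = [1.5, 0.63, 1.26]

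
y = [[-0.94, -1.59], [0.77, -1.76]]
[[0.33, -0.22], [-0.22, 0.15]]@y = [[-0.48, -0.14],  [0.32, 0.09]]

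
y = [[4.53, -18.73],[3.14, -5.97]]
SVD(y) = [[-0.95,  -0.32],[-0.32,  0.95]] @ diag([20.356790910568986, 1.5605652256076574]) @ [[-0.26, 0.97], [0.97, 0.26]]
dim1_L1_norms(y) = [23.26, 9.11]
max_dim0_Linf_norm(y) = 18.73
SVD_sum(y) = [[5.02, -18.6], [1.71, -6.35]] + [[-0.49, -0.13],[1.43, 0.38]]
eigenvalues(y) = [(-0.72+5.59j), (-0.72-5.59j)]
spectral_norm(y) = 20.36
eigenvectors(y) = [[0.93+0.00j, (0.93-0j)], [(0.26-0.28j), (0.26+0.28j)]]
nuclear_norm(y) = 21.92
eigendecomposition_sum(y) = [[(2.26+3.13j), (-9.36-1.21j)],[(1.57+0.2j), -2.98+2.46j]] + [[(2.26-3.13j), (-9.36+1.21j)], [1.57-0.20j, (-2.98-2.46j)]]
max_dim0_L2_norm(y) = 19.66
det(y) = 31.77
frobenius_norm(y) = 20.42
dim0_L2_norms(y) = [5.51, 19.66]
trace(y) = -1.44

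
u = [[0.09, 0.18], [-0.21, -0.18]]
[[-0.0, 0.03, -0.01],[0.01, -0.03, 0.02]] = u@[[-0.05, 0.07, -0.09], [0.00, 0.11, 0.01]]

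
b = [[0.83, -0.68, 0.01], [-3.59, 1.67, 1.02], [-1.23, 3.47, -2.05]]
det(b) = -0.03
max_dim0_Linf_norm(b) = 3.59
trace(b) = 0.45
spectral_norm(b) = 5.15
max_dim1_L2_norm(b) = 4.21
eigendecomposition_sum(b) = [[0.88, -0.58, -0.11],[-3.30, 2.18, 0.41],[-2.33, 1.53, 0.29]] + [[0.00, 0.0, 0.00], [0.0, 0.0, 0.00], [0.00, 0.0, 0.00]] + [[-0.06, -0.1, 0.12], [-0.29, -0.51, 0.61], [1.09, 1.94, -2.34]]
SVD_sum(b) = [[0.71,-0.76,0.16], [-2.34,2.52,-0.52], [-2.46,2.64,-0.54]] + [[0.12, 0.08, -0.15], [-1.25, -0.85, 1.54], [1.23, 0.83, -1.51]] + [[0.00, 0.00, 0.00],[0.0, 0.0, 0.0],[0.0, 0.00, 0.0]]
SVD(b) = [[-0.2, 0.07, 0.98], [0.68, -0.71, 0.19], [0.71, 0.70, 0.1]] @ diag([5.145741162027368, 3.0243090411861364, 0.0016482769906750385]) @ [[-0.67, 0.72, -0.15], [0.58, 0.39, -0.71], [0.46, 0.57, 0.68]]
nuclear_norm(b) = 8.17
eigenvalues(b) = [3.35, 0.0, -2.9]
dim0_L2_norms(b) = [3.88, 3.91, 2.29]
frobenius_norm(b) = 5.97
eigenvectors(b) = [[-0.21, 0.46, -0.05], [0.80, 0.57, -0.25], [0.56, 0.68, 0.97]]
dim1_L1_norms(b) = [1.52, 6.28, 6.75]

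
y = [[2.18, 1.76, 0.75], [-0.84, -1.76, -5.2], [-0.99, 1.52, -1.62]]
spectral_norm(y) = 5.94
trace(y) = -1.20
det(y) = 27.85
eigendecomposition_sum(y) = [[1.98-0.00j, 0.68+0.00j, (-0.54+0j)], [0.17-0.00j, (0.06+0j), (-0.05+0j)], [(-0.45+0j), (-0.15-0j), (0.12+0j)]] + [[(0.1+0.22j), (0.54-0.35j), 0.65+0.85j], [-0.51-0.43j, (-0.91+1.49j), (-2.58-1.32j)], [-0.27+0.28j, 0.84+0.59j, (-0.87+1.45j)]] + [[0.10-0.22j, (0.54+0.35j), (0.65-0.85j)], [-0.51+0.43j, -0.91-1.49j, -2.58+1.32j], [(-0.27-0.28j), 0.84-0.59j, -0.87-1.45j]]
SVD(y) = [[-0.31, 0.80, 0.51], [0.93, 0.13, 0.35], [0.21, 0.58, -0.78]] @ diag([5.942913517528986, 2.538938416882427, 1.845581382234281]) @ [[-0.28, -0.31, -0.91], [0.42, 0.81, -0.41], [0.87, -0.49, -0.10]]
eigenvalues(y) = [(2.16+0j), (-1.68+3.17j), (-1.68-3.17j)]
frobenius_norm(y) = 6.72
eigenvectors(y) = [[0.97+0.00j, (0.27+0.13j), 0.27-0.13j], [0.08+0.00j, (-0.82+0j), (-0.82-0j)], [(-0.22+0j), -0.03+0.48j, -0.03-0.48j]]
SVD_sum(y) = [[0.52, 0.57, 1.67], [-1.54, -1.71, -5.0], [-0.36, -0.4, -1.16]] + [[0.85, 1.65, -0.83], [0.14, 0.27, -0.14], [0.62, 1.21, -0.60]] + [[0.82,-0.47,-0.09],  [0.56,-0.32,-0.06],  [-1.25,0.71,0.14]]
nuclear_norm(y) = 10.33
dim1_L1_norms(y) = [4.69, 7.8, 4.13]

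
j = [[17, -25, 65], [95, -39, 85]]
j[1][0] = 95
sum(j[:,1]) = -64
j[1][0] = 95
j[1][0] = 95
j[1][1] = -39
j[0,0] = 17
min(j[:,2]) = 65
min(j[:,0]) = 17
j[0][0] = 17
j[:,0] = [17, 95]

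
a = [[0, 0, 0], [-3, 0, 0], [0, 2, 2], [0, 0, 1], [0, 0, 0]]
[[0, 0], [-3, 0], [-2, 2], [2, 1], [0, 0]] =a @ [[1, 0], [-3, 0], [2, 1]]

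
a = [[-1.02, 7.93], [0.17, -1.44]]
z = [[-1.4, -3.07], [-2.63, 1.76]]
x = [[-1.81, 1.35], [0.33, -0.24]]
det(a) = 0.12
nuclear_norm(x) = 2.30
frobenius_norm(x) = 2.29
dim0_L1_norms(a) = [1.19, 9.37]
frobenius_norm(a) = 8.13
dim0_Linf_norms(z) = [2.63, 3.07]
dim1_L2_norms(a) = [8.0, 1.45]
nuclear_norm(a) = 8.14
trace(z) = 0.36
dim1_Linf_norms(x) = [1.81, 0.33]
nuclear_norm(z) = 6.52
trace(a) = -2.46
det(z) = -10.54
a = x @ z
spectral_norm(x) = 2.29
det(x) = -0.01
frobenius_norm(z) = 4.63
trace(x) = -2.05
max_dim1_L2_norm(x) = 2.26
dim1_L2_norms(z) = [3.37, 3.16]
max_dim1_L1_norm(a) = 8.95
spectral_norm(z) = 3.54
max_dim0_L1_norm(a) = 9.37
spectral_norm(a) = 8.13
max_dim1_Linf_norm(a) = 7.93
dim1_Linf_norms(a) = [7.93, 1.44]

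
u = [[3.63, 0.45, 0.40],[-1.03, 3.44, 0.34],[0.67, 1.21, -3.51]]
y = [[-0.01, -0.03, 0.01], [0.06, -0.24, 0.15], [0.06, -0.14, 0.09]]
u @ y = [[0.01,-0.27,0.14], [0.24,-0.84,0.54], [-0.14,0.18,-0.13]]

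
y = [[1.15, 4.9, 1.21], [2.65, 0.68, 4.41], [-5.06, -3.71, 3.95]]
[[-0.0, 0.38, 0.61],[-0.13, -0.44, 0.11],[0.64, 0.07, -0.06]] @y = [[-2.08, -2.00, 4.09], [-1.87, -1.34, -1.66], [1.23, 3.41, 0.85]]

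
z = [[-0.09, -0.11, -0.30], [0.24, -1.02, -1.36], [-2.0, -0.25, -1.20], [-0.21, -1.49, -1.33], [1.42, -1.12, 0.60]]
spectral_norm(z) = 3.08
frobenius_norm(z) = 4.03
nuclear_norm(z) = 6.24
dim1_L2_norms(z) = [0.33, 1.72, 2.35, 2.01, 1.91]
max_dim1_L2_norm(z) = 2.35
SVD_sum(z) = [[-0.19, -0.10, -0.23], [-0.71, -0.39, -0.86], [-1.29, -0.70, -1.58], [-0.95, -0.52, -1.16], [0.55, 0.30, 0.68]] + [[0.05, -0.06, -0.02],[0.76, -0.87, -0.23],[-0.56, 0.64, 0.17],[0.79, -0.91, -0.24],[1.05, -1.2, -0.32]] + [[0.04, 0.05, -0.06], [0.19, 0.24, -0.26], [-0.15, -0.18, 0.2], [-0.05, -0.07, 0.07], [-0.18, -0.22, 0.25]]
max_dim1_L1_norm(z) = 3.45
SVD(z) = [[-0.1, 0.03, 0.14], [-0.38, 0.47, 0.62], [-0.70, -0.35, -0.48], [-0.51, 0.49, -0.17], [0.30, 0.65, -0.58]] @ diag([3.084430663677775, 2.507760024117445, 0.6493282239382077]) @ [[0.60,  0.33,  0.73], [0.64,  -0.74,  -0.2], [0.47,  0.59,  -0.65]]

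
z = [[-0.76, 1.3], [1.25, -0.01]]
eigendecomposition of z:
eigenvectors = [[-0.81,-0.61], [0.59,-0.8]]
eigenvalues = [-1.71, 0.94]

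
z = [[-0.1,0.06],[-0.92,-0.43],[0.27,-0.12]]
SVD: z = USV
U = [[-0.07, 0.39], [-0.98, -0.21], [0.20, -0.90]]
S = [1.04, 0.24]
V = [[0.93, 0.38], [-0.38, 0.93]]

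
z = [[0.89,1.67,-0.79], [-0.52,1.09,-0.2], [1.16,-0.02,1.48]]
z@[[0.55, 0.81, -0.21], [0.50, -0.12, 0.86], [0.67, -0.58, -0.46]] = [[0.80, 0.98, 1.61], [0.12, -0.44, 1.14], [1.62, 0.08, -0.94]]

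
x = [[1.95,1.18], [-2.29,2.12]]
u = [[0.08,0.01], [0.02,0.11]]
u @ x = [[0.13,0.12], [-0.21,0.26]]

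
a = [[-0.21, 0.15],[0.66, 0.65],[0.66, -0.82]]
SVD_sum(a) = [[-0.11,0.20], [-0.13,0.24], [0.48,-0.92]] + [[-0.1, -0.05],[0.79, 0.41],[0.18, 0.10]]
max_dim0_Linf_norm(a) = 0.82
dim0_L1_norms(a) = [1.53, 1.62]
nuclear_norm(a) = 2.01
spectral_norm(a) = 1.09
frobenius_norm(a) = 1.43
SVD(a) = [[-0.21,0.13], [-0.25,-0.97], [0.95,-0.23]] @ diag([1.091797783967594, 0.9168847249918886]) @ [[0.46, -0.89], [-0.89, -0.46]]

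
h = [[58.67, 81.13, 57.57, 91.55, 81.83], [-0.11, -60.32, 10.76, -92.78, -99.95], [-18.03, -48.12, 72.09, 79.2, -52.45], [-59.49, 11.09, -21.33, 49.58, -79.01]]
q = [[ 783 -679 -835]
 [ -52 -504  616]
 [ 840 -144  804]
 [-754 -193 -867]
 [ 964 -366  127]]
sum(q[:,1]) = -1886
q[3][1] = -193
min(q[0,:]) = -835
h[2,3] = 79.2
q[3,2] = -867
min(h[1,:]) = -99.95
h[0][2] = 57.57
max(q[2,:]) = 840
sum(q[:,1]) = -1886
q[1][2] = 616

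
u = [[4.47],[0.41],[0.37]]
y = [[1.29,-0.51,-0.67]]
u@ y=[[5.77,-2.28,-2.99],[0.53,-0.21,-0.27],[0.48,-0.19,-0.25]]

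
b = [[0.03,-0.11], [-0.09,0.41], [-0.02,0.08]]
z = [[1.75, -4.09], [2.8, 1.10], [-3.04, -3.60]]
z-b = [[1.72, -3.98], [2.89, 0.69], [-3.02, -3.68]]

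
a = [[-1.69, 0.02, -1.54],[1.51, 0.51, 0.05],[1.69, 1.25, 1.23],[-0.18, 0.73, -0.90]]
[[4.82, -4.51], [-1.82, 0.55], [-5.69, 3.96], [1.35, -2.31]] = a @ [[-0.7, 0.20], [-1.26, 0.23], [-2.38, 2.71]]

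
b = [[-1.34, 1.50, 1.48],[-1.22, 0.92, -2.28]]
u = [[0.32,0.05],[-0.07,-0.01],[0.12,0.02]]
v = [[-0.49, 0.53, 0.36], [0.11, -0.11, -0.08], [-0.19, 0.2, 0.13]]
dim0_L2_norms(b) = [1.81, 1.76, 2.72]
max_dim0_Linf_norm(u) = 0.32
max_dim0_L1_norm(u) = 0.51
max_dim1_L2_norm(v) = 0.81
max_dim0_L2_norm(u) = 0.35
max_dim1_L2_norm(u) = 0.32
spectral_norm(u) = 0.35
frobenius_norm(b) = 3.71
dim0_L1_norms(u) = [0.51, 0.08]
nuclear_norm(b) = 5.24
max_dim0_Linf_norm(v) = 0.53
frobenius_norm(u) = 0.35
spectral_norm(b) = 2.76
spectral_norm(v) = 0.88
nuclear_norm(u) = 0.35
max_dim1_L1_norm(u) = 0.37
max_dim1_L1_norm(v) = 1.38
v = u @ b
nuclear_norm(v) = 0.89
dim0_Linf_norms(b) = [1.34, 1.5, 2.28]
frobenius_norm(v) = 0.88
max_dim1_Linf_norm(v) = 0.53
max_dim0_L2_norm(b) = 2.72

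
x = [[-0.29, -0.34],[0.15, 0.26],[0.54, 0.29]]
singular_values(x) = [0.8, 0.18]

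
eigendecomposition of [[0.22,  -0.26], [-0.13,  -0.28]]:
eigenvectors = [[0.97, 0.42], [-0.23, 0.91]]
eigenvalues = [0.28, -0.34]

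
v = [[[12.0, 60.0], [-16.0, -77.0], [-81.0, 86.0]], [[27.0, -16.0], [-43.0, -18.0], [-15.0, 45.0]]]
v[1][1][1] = -18.0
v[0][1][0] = -16.0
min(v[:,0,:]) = -16.0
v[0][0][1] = 60.0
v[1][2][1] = 45.0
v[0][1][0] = -16.0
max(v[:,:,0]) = 27.0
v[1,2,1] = 45.0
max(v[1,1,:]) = -18.0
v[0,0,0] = 12.0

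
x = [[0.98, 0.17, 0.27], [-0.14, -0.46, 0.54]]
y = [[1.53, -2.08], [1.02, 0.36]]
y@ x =[[1.79,1.22,-0.71],[0.95,0.01,0.47]]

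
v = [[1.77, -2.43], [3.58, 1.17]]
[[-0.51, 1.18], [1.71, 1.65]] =v@[[0.33, 0.50],[0.45, -0.12]]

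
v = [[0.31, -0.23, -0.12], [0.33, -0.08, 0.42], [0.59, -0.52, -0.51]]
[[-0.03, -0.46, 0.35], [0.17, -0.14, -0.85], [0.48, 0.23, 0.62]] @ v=[[0.05, -0.14, -0.37],  [-0.49, 0.41, 0.35],  [0.59, -0.45, -0.28]]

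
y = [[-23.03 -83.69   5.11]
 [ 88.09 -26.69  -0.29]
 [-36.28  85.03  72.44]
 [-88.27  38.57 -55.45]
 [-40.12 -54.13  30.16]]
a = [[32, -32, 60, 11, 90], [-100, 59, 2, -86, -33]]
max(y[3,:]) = 38.57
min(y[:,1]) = -83.69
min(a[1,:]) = -100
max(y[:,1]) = 85.03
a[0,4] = 90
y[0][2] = 5.11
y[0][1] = -83.69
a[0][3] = 11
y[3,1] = 38.57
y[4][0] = -40.12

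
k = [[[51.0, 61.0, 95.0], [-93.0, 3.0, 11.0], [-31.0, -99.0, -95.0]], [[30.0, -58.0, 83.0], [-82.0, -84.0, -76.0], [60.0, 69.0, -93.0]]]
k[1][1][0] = -82.0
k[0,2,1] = -99.0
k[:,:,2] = [[95.0, 11.0, -95.0], [83.0, -76.0, -93.0]]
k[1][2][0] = 60.0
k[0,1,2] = 11.0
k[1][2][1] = 69.0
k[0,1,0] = -93.0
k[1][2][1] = 69.0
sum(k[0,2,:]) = -225.0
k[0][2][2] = -95.0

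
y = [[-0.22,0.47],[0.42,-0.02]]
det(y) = -0.19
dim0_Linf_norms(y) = [0.42, 0.47]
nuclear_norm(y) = 0.91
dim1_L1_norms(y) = [0.69, 0.44]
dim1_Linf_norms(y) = [0.47, 0.42]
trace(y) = -0.24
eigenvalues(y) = [-0.58, 0.34]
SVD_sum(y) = [[-0.35, 0.34], [0.22, -0.22]] + [[0.13,0.13], [0.2,0.20]]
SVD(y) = [[-0.84, 0.54], [0.54, 0.84]] @ diag([0.5786740840005611, 0.3335210705579358]) @ [[0.71, -0.7],[0.70, 0.71]]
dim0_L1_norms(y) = [0.64, 0.49]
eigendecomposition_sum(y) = [[-0.35,0.30], [0.27,-0.22]] + [[0.13, 0.17],  [0.15, 0.2]]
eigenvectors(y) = [[-0.8, -0.65], [0.6, -0.76]]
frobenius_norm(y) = 0.67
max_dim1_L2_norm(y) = 0.52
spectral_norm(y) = 0.58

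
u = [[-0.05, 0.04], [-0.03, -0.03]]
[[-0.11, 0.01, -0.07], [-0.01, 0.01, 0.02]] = u @ [[1.27, -0.29, 0.47], [-1.09, -0.14, -1.25]]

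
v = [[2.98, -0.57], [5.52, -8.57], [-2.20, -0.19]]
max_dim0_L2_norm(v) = 8.59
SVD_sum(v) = [[1.33,  -1.79], [6.05,  -8.17], [-0.69,  0.93]] + [[1.65,1.22], [-0.53,-0.40], [-1.51,-1.12]]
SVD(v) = [[-0.21,  0.72], [-0.97,  -0.23], [0.11,  -0.66]] @ diag([10.478151444273399, 2.864444503018221]) @ [[-0.60,  0.8],[0.8,  0.6]]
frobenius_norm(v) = 10.86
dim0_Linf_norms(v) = [5.52, 8.57]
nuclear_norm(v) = 13.34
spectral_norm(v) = 10.48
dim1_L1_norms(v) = [3.55, 14.09, 2.39]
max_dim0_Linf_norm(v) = 8.57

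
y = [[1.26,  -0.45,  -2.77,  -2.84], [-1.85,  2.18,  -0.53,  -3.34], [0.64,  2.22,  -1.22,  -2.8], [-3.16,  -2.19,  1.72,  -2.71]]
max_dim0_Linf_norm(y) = 3.34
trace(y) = -0.49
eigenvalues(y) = [(-5.39+0j), (0.9+1.79j), (0.9-1.79j), (3.1+0j)]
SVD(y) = [[0.46, -0.36, -0.78, 0.24], [0.64, 0.08, 0.51, 0.56], [0.52, -0.34, 0.23, -0.75], [0.33, 0.87, -0.28, -0.25]] @ diag([6.381968825741311, 5.1521913603191845, 3.0260436724238367, 0.6775380332513611]) @ [[-0.21, 0.25, -0.26, -0.91],[-0.69, -0.45, 0.55, -0.13],[-0.30, 0.86, 0.37, 0.2],[-0.63, 0.0, -0.7, 0.35]]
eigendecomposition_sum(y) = [[(-1.16+0j), -0.66+0.00j, (-0.01+0j), -2.05+0.00j],[(-1.2+0j), (-0.69+0j), -0.01+0.00j, (-2.13+0j)],[(-0.53+0j), (-0.3+0j), (-0+0j), (-0.93+0j)],[-2.00+0.00j, (-1.14+0j), -0.01+0.00j, (-3.55+0j)]] + [[(0.78+0.18j), (1.24+0.06j), (-1.42+0.69j), (-0.83-0.32j)], [0.13+0.01j, (0.2-0.01j), (-0.22+0.14j), (-0.14-0.04j)], [(0.7-0.38j), (0.96-0.77j), -0.60+1.43j, (-0.82+0.3j)], [(-0.49-0.11j), (-0.77-0.03j), (0.87-0.44j), 0.51+0.19j]] + [[0.78-0.18j, (1.24-0.06j), -1.42-0.69j, (-0.83+0.32j)], [(0.13-0.01j), 0.20+0.01j, (-0.22-0.14j), (-0.14+0.04j)], [(0.7+0.38j), (0.96+0.77j), -0.60-1.43j, -0.82-0.30j], [(-0.49+0.11j), -0.77+0.03j, 0.87+0.44j, 0.51-0.19j]] + [[(0.85+0j), (-2.28-0j), 0.08+0.00j, (0.86-0j)], [(-0.91-0j), 2.46+0.00j, (-0.09-0j), -0.93+0.00j], [(-0.22-0j), 0.61+0.00j, -0.02-0.00j, (-0.23+0j)], [-0.18-0.00j, 0.49+0.00j, -0.02-0.00j, -0.19+0.00j]]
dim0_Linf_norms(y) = [3.16, 2.22, 2.77, 3.34]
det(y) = -67.41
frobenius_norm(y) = 8.77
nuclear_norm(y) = 15.24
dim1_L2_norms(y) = [4.19, 4.43, 3.83, 5.01]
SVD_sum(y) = [[-0.61, 0.74, -0.77, -2.66],[-0.86, 1.04, -1.08, -3.73],[-0.69, 0.83, -0.86, -2.99],[-0.44, 0.54, -0.55, -1.92]] + [[1.27, 0.83, -1.02, 0.23],[-0.30, -0.19, 0.24, -0.05],[1.21, 0.79, -0.97, 0.22],[-3.08, -2.0, 2.47, -0.56]] + [[0.70, -2.02, -0.87, -0.47],[-0.46, 1.33, 0.57, 0.31],[-0.21, 0.60, 0.26, 0.14],[0.25, -0.72, -0.31, -0.17]] + [[-0.10, 0.0, -0.11, 0.06], [-0.24, 0.00, -0.27, 0.13], [0.32, -0.0, 0.36, -0.18], [0.11, -0.00, 0.12, -0.06]]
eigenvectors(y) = [[0.43+0.00j, 0.65+0.00j, 0.65-0.00j, (0.66+0j)], [0.45+0.00j, 0.11-0.01j, 0.11+0.01j, (-0.71+0j)], [0.20+0.00j, 0.48-0.42j, 0.48+0.42j, -0.18+0.00j], [0.75+0.00j, -0.40+0.01j, (-0.4-0.01j), -0.14+0.00j]]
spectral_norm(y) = 6.38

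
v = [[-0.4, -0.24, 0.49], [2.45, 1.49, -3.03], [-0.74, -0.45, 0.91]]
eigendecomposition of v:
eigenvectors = [[-0.15+0.00j, -0.63+0.00j, -0.63-0.00j], [(0.95+0j), (0.26-0.56j), 0.26+0.56j], [-0.29+0.00j, (-0.38-0.28j), (-0.38+0.28j)]]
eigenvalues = [(2.01+0j), (-0+0j), (-0-0j)]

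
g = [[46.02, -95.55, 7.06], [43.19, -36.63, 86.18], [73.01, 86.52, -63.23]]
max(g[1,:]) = 86.18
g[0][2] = 7.06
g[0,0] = 46.02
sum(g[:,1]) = -45.66000000000001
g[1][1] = -36.63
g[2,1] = 86.52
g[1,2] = 86.18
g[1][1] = -36.63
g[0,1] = -95.55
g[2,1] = 86.52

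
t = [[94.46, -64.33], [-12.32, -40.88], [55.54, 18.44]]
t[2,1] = 18.44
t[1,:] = [-12.32, -40.88]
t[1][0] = -12.32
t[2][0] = 55.54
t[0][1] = -64.33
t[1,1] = -40.88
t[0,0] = 94.46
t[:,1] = [-64.33, -40.88, 18.44]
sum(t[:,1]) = -86.77000000000001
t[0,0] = 94.46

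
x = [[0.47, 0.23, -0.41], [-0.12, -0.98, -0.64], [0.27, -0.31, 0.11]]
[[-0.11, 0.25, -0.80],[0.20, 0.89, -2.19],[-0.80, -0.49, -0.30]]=x@ [[-1.63,-0.93,-0.61], [0.76,0.22,1.09], [-1.17,-1.55,1.86]]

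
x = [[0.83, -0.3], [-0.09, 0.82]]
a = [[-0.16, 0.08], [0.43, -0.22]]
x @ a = [[-0.26, 0.13],[0.37, -0.19]]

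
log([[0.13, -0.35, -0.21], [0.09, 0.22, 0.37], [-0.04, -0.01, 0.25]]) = [[-1.57, -1.51, 0.23], [0.51, -1.08, 1.37], [-0.15, -0.15, -1.31]]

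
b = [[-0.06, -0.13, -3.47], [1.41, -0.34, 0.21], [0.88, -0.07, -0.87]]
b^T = [[-0.06, 1.41, 0.88], [-0.13, -0.34, -0.07], [-3.47, 0.21, -0.87]]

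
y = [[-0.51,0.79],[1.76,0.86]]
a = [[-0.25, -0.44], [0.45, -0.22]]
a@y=[[-0.65, -0.58], [-0.62, 0.17]]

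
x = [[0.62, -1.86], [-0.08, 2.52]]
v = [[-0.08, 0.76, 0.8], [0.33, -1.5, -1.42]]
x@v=[[-0.66, 3.26, 3.14], [0.84, -3.84, -3.64]]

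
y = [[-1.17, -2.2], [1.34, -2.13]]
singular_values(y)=[3.06, 1.78]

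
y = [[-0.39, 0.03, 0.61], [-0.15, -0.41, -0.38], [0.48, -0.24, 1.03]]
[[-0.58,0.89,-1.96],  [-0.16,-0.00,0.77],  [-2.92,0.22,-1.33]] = y @[[-1.09, -1.18, 1.62], [2.43, -0.22, -0.48], [-1.76, 0.71, -2.16]]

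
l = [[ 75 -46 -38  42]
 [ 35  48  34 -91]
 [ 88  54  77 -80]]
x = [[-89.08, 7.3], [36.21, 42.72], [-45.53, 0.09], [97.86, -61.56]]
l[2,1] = 54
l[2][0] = 88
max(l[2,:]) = 88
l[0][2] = -38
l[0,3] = 42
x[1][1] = 42.72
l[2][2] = 77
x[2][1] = 0.09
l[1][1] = 48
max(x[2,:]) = 0.09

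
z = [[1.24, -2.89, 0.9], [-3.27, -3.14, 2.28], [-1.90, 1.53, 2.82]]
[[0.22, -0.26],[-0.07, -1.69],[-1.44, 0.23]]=z@[[-0.05, 0.35],[-0.23, 0.29],[-0.42, 0.16]]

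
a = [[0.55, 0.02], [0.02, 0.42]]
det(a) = 0.23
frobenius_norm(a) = 0.69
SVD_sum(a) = [[0.54, 0.08], [0.08, 0.01]] + [[0.01,-0.06], [-0.06,0.41]]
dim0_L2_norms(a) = [0.55, 0.42]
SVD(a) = [[-0.99, -0.15], [-0.15, 0.99]] @ diag([0.5530073525436773, 0.41699264745632275]) @ [[-0.99, -0.15], [-0.15, 0.99]]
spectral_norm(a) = 0.55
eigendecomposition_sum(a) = [[0.54, 0.08], [0.08, 0.01]] + [[0.01, -0.06], [-0.06, 0.41]]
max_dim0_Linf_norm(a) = 0.55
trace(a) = 0.97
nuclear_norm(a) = 0.97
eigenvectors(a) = [[0.99, -0.15],[0.15, 0.99]]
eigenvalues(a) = [0.55, 0.42]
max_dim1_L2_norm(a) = 0.55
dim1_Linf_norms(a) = [0.55, 0.42]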